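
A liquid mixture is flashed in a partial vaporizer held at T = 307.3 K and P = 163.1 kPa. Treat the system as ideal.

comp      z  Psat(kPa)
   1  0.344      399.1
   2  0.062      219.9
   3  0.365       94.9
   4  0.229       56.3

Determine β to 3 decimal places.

β = 0.309

Raoult's law: Kᵢ = Pᵢˢᵃᵗ/P = Pᵢˢᵃᵗ/163.1.
  K_1 = 399.1/163.1 = 2.44697, K_2 = 219.9/163.1 = 1.34825, K_3 = 94.9/163.1 = 0.58185, K_4 = 56.3/163.1 = 0.34519
Newton iteration, β⁰ = 0.5:
  β = 0.500: g = -0.1087, g' = -0.567 → β = 0.308
  β = 0.308: g = 0.0006, g' = -0.589 → β = 0.309
Converged at β = 0.309.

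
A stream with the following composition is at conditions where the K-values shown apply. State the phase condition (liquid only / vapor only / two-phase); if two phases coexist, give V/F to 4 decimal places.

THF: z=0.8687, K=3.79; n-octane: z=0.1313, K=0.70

vapor only

ΣzᵢKᵢ = 3.3843; Σzᵢ/Kᵢ = 0.4168.
Since Σzᵢ/Kᵢ < 1 the mixture is above its dew point — single vapor phase.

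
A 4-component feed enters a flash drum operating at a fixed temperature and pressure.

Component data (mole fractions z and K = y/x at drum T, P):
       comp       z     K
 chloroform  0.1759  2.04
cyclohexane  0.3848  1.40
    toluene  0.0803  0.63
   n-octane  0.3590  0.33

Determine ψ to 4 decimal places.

Newton–Raphson from ψ = 0.3:
  ψ = 0.3000: g = -0.05760, g' = -0.4260 → ψ = 0.1648
  ψ = 0.1648: g = -0.00145, g' = -0.4090 → ψ = 0.1612
Converged at ψ = 0.1612.

ψ = 0.1612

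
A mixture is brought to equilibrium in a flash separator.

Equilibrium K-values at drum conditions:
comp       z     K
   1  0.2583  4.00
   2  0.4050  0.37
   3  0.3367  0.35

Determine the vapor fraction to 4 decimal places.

ψ = 0.1569

Let ψ = V/F and solve Σ zᵢ(Kᵢ−1)/(1+ψ(Kᵢ−1)) = 0.
Check two-phase: ΣzᵢKᵢ = 1.3009 > 1 and Σzᵢ/Kᵢ = 2.1212 > 1, so g(0) = 0.3009 > 0 and g(1) = -1.1212 < 0.
Iterate (Newton) starting at ψ = 0.4:
  ψ = 0.4000: g = -0.28463, g' = -1.0274 → ψ = 0.1230
  ψ = 0.1230: g = 0.05165, g' = -1.5976 → ψ = 0.1553
  ψ = 0.1553: g = 0.00239, g' = -1.4554 → ψ = 0.1569
Converged at ψ = 0.1569.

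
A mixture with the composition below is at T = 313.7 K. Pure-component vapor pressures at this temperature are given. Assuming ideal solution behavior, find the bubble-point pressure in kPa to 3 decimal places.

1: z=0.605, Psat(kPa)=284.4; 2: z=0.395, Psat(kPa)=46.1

Pbub = 190.271 kPa

At the bubble point ψ → 0, so ΣzᵢKᵢ = 1 with Kᵢ = Pᵢˢᵃᵗ/P ⇒ P = ΣzᵢPᵢˢᵃᵗ.
P = 0.605·284.4 + 0.395·46.1 = 190.271 kPa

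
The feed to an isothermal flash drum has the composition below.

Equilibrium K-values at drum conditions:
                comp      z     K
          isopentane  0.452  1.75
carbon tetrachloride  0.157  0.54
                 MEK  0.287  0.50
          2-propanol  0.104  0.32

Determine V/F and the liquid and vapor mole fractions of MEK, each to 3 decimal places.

Iterate (Newton) starting at V/F = 0.5:
  V/F = 0.500: g = -0.1457, g' = -0.428 → V/F = 0.160
  V/F = 0.160: g = -0.0106, g' = -0.387 → V/F = 0.133
Converged at V/F = 0.133.
Compositions from xᵢ = zᵢ/(1+V/F(Kᵢ−1)), yᵢ = Kᵢxᵢ:
  isopentane: x = 0.411, y = 0.719
  carbon tetrachloride: x = 0.167, y = 0.090
  MEK: x = 0.307, y = 0.154
  2-propanol: x = 0.114, y = 0.037

V/F = 0.133, x_MEK = 0.307, y_MEK = 0.154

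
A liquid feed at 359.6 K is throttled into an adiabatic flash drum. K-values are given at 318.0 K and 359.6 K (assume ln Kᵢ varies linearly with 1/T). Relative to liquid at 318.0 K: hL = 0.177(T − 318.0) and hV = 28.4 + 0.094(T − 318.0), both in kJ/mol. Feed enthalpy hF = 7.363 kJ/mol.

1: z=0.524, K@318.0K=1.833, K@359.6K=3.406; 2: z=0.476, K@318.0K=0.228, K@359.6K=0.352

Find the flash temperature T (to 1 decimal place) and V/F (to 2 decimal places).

T = 323.9 K, V/F = 0.23

Adiabatic flash: solve Rachford–Rice at each trial T, then check hF = ψ·hV(T) + (1−ψ)·hL(T).
  T = 318.0 K: K = (1.833, 0.228), RR gives ψ = 0.107, H_out = 3.048 kJ/mol
  T = 359.6 K: K = (3.406, 0.352), RR gives ψ = 0.611, H_out = 22.601 kJ/mol
  T = 338.8 K: K = (2.547, 0.287), RR gives ψ = 0.427, H_out = 15.078 kJ/mol
  T = 328.4 K: K = (2.172, 0.257), RR gives ψ = 0.299, H_out = 10.070 kJ/mol
  T = 323.2 K: K = (1.998, 0.242), RR gives ψ = 0.214, H_out = 6.920 kJ/mol
  T = 325.8 K: K = (2.084, 0.249), RR gives ψ = 0.259, H_out = 8.567 kJ/mol
  T = 324.5 K: K = (2.041, 0.246), RR gives ψ = 0.237, H_out = 7.763 kJ/mol
Linear interpolation between T = 323.2 (H_out = 6.920) and T = 324.5 (H_out = 7.763) on hF = 7.363 gives T ≈ 323.9 K, at which ψ = 0.23.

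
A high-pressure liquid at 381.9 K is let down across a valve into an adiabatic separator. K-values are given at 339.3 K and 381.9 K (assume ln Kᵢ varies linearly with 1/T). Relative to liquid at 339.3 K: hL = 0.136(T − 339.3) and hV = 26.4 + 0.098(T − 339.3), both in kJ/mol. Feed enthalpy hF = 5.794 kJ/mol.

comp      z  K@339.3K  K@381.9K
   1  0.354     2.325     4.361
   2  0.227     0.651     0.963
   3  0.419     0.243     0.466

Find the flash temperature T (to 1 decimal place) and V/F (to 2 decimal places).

Adiabatic flash: solve Rachford–Rice at each trial T, then check hF = ψ·hV(T) + (1−ψ)·hL(T).
  T = 339.3 K: K = (2.325, 0.651, 0.243), RR gives ψ = 0.086, H_out = 2.274 kJ/mol
  T = 381.9 K: K = (4.361, 0.963, 0.466), RR gives ψ = 0.683, H_out = 22.727 kJ/mol
  T = 360.6 K: K = (3.244, 0.801, 0.343), RR gives ψ = 0.395, H_out = 13.016 kJ/mol
  T = 350.0 K: K = (2.762, 0.725, 0.290), RR gives ψ = 0.255, H_out = 8.092 kJ/mol
  T = 344.6 K: K = (2.536, 0.687, 0.266), RR gives ψ = 0.175, H_out = 5.317 kJ/mol
  T = 347.3 K: K = (2.647, 0.706, 0.278), RR gives ψ = 0.216, H_out = 6.737 kJ/mol
  T = 346.0 K: K = (2.593, 0.697, 0.272), RR gives ψ = 0.197, H_out = 6.062 kJ/mol
Linear interpolation between T = 344.6 (H_out = 5.317) and T = 346.0 (H_out = 6.062) on hF = 5.794 gives T ≈ 345.5 K, at which ψ = 0.19.

T = 345.5 K, V/F = 0.19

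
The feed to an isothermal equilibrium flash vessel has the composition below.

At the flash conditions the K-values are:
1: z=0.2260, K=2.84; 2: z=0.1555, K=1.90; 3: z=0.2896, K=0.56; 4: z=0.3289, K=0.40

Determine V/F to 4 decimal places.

V/F = 0.2857

Material balance + equilibrium reduce to Σ zᵢ(Kᵢ−1)/(1+V/F(Kᵢ−1)) = 0.
Feasibility: ΣzᵢKᵢ = 1.2310, Σzᵢ/Kᵢ = 1.5008 — both > 1, two phases present.
Newton–Raphson from V/F = 0.42:
  V/F = 0.4200: g = -0.08401, g' = -0.6058 → V/F = 0.2813
  V/F = 0.2813: g = 0.00284, g' = -0.6568 → V/F = 0.2856
Converged at V/F = 0.2857.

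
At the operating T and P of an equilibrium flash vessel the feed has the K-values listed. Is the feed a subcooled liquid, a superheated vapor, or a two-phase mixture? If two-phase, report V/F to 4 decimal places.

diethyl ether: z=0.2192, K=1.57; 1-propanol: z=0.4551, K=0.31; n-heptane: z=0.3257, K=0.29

subcooled liquid

ΣzᵢKᵢ = 0.5797; Σzᵢ/Kᵢ = 2.7308.
Since ΣzᵢKᵢ < 1 the mixture is below its bubble point — single liquid phase.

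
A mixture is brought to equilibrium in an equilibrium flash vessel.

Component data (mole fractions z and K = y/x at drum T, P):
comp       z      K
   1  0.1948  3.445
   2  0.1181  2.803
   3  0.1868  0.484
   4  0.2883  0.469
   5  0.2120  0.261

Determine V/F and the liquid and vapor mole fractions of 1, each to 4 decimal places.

V/F = 0.2132, x_1 = 0.1281, y_1 = 0.4411

Rachford–Rice: g(V/F) = Σ zᵢ(Kᵢ−1)/(1+V/F(Kᵢ−1)) = 0.
g(0) = ΣzᵢKᵢ − 1 = 0.2831 and g(1) = 1 − Σzᵢ/Kᵢ = -0.9116, so a root lies in (0, 1).
Newton iteration, V/F⁰ = 0.37:
  V/F = 0.3700: g = -0.14749, g' = -0.8803 → V/F = 0.2025
  V/F = 0.2025: g = 0.01118, g' = -1.0512 → V/F = 0.2131
  V/F = 0.2131: g = 0.00010, g' = -1.0330 → V/F = 0.2132
Converged at V/F = 0.2132.
Compositions from xᵢ = zᵢ/(1+V/F(Kᵢ−1)), yᵢ = Kᵢxᵢ:
  1: x = 0.1281, y = 0.4411
  2: x = 0.0853, y = 0.2391
  3: x = 0.2099, y = 0.1016
  4: x = 0.3251, y = 0.1525
  5: x = 0.2516, y = 0.0657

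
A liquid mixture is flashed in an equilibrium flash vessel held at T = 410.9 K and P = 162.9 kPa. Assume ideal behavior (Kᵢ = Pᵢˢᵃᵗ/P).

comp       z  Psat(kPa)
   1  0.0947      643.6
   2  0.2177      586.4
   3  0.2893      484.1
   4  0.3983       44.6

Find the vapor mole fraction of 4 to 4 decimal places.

Raoult's law: Kᵢ = Pᵢˢᵃᵗ/P = Pᵢˢᵃᵗ/162.9.
  K_1 = 643.6/162.9 = 3.950890, K_2 = 586.4/162.9 = 3.599754, K_3 = 484.1/162.9 = 2.971762, K_4 = 44.6/162.9 = 0.273788
Let ψ = V/F and solve Σ zᵢ(Kᵢ−1)/(1+ψ(Kᵢ−1)) = 0.
Feasibility: ΣzᵢKᵢ = 2.1266, Σzᵢ/Kᵢ = 1.6366 — both > 1, two phases present.
Newton–Raphson from ψ = 0.54:
  ψ = 0.5400: g = 0.14360, g' = -1.2096 → ψ = 0.6587
  ψ = 0.6587: g = -0.00279, g' = -1.2800 → ψ = 0.6565
Converged at ψ = 0.6565.
Compositions from xᵢ = zᵢ/(1+ψ(Kᵢ−1)), yᵢ = Kᵢxᵢ:
  1: x = 0.0322, y = 0.1274
  2: x = 0.0804, y = 0.2895
  3: x = 0.1261, y = 0.3747
  4: x = 0.7613, y = 0.2084

y_4 = 0.2084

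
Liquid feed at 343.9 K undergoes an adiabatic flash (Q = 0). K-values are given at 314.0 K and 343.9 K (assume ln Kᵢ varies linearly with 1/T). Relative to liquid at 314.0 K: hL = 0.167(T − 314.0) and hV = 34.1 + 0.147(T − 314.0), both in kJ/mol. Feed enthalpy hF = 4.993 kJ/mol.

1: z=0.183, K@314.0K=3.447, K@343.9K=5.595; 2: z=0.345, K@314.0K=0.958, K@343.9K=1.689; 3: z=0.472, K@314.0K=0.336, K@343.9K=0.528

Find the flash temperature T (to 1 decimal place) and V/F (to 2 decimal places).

T = 315.6 K, V/F = 0.14

Adiabatic flash: solve Rachford–Rice at each trial T, then check hF = ψ·hV(T) + (1−ψ)·hL(T).
  T = 314.0 K: K = (3.447, 0.958, 0.336), RR gives ψ = 0.110, H_out = 3.757 kJ/mol
  T = 343.9 K: K = (5.595, 1.689, 0.528), RR gives ψ = 0.752, H_out = 30.183 kJ/mol
  T = 328.9 K: K = (4.437, 1.287, 0.425), RR gives ψ = 0.402, H_out = 16.083 kJ/mol
  T = 321.4 K: K = (3.919, 1.113, 0.379), RR gives ψ = 0.250, H_out = 9.707 kJ/mol
  T = 317.7 K: K = (3.678, 1.034, 0.357), RR gives ψ = 0.179, H_out = 6.701 kJ/mol
  T = 315.9 K: K = (3.564, 0.996, 0.347), RR gives ψ = 0.145, H_out = 5.263 kJ/mol
Linear interpolation between T = 314.0 (H_out = 3.757) and T = 315.9 (H_out = 5.263) on hF = 4.993 gives T ≈ 315.6 K, at which ψ = 0.14.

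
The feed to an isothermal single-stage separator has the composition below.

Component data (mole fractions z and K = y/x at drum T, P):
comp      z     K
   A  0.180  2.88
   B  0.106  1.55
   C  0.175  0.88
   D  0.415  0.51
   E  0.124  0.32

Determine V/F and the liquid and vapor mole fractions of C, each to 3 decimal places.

V/F = 0.123, x_C = 0.178, y_C = 0.156

Rachford–Rice: g(V/F) = Σ zᵢ(Kᵢ−1)/(1+V/F(Kᵢ−1)) = 0.
Check two-phase: ΣzᵢKᵢ = 1.088 > 1 and Σzᵢ/Kᵢ = 1.531 > 1, so g(0) = 0.088 > 0 and g(1) = -0.531 < 0.
Newton–Raphson from V/F = 0.5:
  V/F = 0.500: g = -0.1993, g' = -0.498 → V/F = 0.100
  V/F = 0.100: g = 0.0146, g' = -0.658 → V/F = 0.122
  V/F = 0.122: g = 0.0003, g' = -0.632 → V/F = 0.123
Converged at V/F = 0.123.
Compositions from xᵢ = zᵢ/(1+V/F(Kᵢ−1)), yᵢ = Kᵢxᵢ:
  A: x = 0.146, y = 0.421
  B: x = 0.099, y = 0.154
  C: x = 0.178, y = 0.156
  D: x = 0.442, y = 0.225
  E: x = 0.135, y = 0.043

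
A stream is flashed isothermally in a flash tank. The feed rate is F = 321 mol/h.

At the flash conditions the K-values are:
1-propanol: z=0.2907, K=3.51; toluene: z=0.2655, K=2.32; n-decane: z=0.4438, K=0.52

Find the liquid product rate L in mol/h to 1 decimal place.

L = 27.2 mol/h

Material balance + equilibrium reduce to Σ zᵢ(Kᵢ−1)/(1+V/F(Kᵢ−1)) = 0.
Check two-phase: ΣzᵢKᵢ = 1.8671 > 1 and Σzᵢ/Kᵢ = 1.0507 > 1, so g(0) = 0.8671 > 0 and g(1) = -0.0507 < 0.
Iterate (Newton) starting at V/F = 0.5:
  V/F = 0.5000: g = 0.25440, g' = -0.7051 → V/F = 0.8608
  V/F = 0.8608: g = 0.03189, g' = -0.5816 → V/F = 0.9156
  V/F = 0.9156: g = -0.00016, g' = -0.5887 → V/F = 0.9154
Converged at V/F = 0.9154.
Then V = V/F·F = 0.9154·321 = 293.8 mol/h and L = F − V = 27.2 mol/h.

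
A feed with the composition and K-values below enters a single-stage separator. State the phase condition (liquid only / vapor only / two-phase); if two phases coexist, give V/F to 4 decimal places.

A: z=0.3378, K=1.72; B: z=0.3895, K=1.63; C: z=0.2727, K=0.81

ΣzᵢKᵢ = 1.4368; Σzᵢ/Kᵢ = 0.7720.
Since Σzᵢ/Kᵢ < 1 the mixture is above its dew point — single vapor phase.

vapor only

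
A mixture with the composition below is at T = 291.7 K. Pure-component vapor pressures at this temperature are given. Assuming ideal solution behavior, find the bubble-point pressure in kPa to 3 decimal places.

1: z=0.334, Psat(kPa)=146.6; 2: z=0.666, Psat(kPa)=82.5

Pbub = 103.909 kPa

At the bubble point ψ → 0, so ΣzᵢKᵢ = 1 with Kᵢ = Pᵢˢᵃᵗ/P ⇒ P = ΣzᵢPᵢˢᵃᵗ.
P = 0.334·146.6 + 0.666·82.5 = 103.909 kPa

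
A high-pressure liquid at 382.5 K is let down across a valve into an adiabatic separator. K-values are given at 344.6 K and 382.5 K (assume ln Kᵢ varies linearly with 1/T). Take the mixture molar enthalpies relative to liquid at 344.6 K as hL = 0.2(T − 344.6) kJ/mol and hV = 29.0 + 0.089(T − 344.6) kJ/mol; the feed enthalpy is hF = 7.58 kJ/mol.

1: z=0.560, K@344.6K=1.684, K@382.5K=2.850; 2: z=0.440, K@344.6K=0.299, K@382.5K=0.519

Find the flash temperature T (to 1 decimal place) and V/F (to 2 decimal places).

Adiabatic flash: solve Rachford–Rice at each trial T, then check hF = ψ·hV(T) + (1−ψ)·hL(T).
  T = 344.6 K: K = (1.684, 0.299), RR gives ψ = 0.156, H_out = 4.512 kJ/mol
  T = 382.5 K: K = (2.850, 0.519), RR gives ψ = 0.926, H_out = 30.548 kJ/mol
  T = 363.6 K: K = (2.223, 0.400), RR gives ψ = 0.573, H_out = 19.217 kJ/mol
  T = 354.1 K: K = (1.942, 0.347), RR gives ψ = 0.391, H_out = 12.816 kJ/mol
  T = 349.4 K: K = (1.811, 0.323), RR gives ψ = 0.285, H_out = 9.063 kJ/mol
  T = 347.0 K: K = (1.747, 0.311), RR gives ψ = 0.223, H_out = 6.900 kJ/mol
  T = 348.2 K: K = (1.779, 0.317), RR gives ψ = 0.255, H_out = 8.006 kJ/mol
Linear interpolation between T = 347.0 (H_out = 6.900) and T = 348.2 (H_out = 8.006) on hF = 7.58 gives T ≈ 347.7 K, at which ψ = 0.24.

T = 347.7 K, V/F = 0.24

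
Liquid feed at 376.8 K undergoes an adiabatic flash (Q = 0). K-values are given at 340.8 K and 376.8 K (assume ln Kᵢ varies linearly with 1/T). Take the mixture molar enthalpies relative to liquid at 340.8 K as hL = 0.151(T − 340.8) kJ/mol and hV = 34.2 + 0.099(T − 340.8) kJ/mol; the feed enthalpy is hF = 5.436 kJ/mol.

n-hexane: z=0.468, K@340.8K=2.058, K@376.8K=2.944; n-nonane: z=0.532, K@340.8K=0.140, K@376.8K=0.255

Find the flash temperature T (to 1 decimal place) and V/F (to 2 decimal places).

Adiabatic flash: solve Rachford–Rice at each trial T, then check hF = ψ·hV(T) + (1−ψ)·hL(T).
  T = 340.8 K: K = (2.058, 0.140), RR gives ψ = 0.041, H_out = 1.414 kJ/mol
  T = 376.8 K: K = (2.944, 0.255), RR gives ψ = 0.355, H_out = 16.897 kJ/mol
  T = 358.8 K: K = (2.484, 0.192), RR gives ψ = 0.220, H_out = 10.053 kJ/mol
  T = 349.8 K: K = (2.266, 0.165), RR gives ψ = 0.140, H_out = 6.083 kJ/mol
  T = 345.3 K: K = (2.161, 0.152), RR gives ψ = 0.094, H_out = 3.859 kJ/mol
  T = 347.6 K: K = (2.215, 0.158), RR gives ψ = 0.118, H_out = 5.020 kJ/mol
Linear interpolation between T = 347.6 (H_out = 5.020) and T = 349.8 (H_out = 6.083) on hF = 5.436 gives T ≈ 348.5 K, at which ψ = 0.13.

T = 348.5 K, V/F = 0.13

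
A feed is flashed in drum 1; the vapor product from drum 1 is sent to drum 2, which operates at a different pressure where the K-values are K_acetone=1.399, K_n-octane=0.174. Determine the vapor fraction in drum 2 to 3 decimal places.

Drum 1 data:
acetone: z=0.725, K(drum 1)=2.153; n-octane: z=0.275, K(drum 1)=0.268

V/F (drum 2) = 0.601

Drum 1:
Material balance + equilibrium reduce to Σ zᵢ(Kᵢ−1)/(1+ψ₁(Kᵢ−1)) = 0.
g(0) = ΣzᵢKᵢ − 1 = 0.635 and g(1) = 1 − Σzᵢ/Kᵢ = -0.363, so a root lies in (0, 1).
Binary case is linear: z₁(K₁−1)(1+ψ₁(K₂−1)) + z₂(K₂−1)(1+ψ₁(K₁−1)) = 0
⇒ ψ₁ = [z₁(K₁−1)+z₂(K₂−1)] / [−(K₁−1)(K₂−1)] = 0.6346/0.8440 = 0.752
Drum-1 compositions:
  acetone: x = 0.388, y = 0.836
  n-octane: x = 0.612, y = 0.164
Drum-2 feed = drum-1 vapor: z₂ = (0.8361, 0.1639).
Drum 2:
Rachford–Rice: g(ψ₂) = Σ zᵢ(Kᵢ−1)/(1+ψ₂(Kᵢ−1)) = 0.
Feasibility: ΣzᵢKᵢ = 1.198, Σzᵢ/Kᵢ = 1.540 — both > 1, two phases present.
Iterate (Newton) starting at ψ₂ = 0.51:
  ψ₂ = 0.510: g = 0.0432, g' = -0.426 → ψ₂ = 0.612
  ψ₂ = 0.612: g = -0.0054, g' = -0.543 → ψ₂ = 0.601
Converged at ψ₂ = 0.601.
  acetone: x = 0.674, y = 0.943
  n-octane: x = 0.326, y = 0.057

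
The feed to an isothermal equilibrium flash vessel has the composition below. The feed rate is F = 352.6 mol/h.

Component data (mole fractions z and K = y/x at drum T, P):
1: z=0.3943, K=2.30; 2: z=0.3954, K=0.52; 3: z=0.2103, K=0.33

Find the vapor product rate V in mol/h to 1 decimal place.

V = 89.2 mol/h

Let ψ = V/F and solve Σ zᵢ(Kᵢ−1)/(1+ψ(Kᵢ−1)) = 0.
Feasibility: ΣzᵢKᵢ = 1.1819, Σzᵢ/Kᵢ = 1.5691 — both > 1, two phases present.
Newton–Raphson from ψ = 0.5:
  ψ = 0.5000: g = -0.15095, g' = -0.6160 → ψ = 0.2549
  ψ = 0.2549: g = -0.00119, g' = -0.6315 → ψ = 0.2531
Converged at ψ = 0.2531.
Then V = ψ·F = 0.2531·352.6 = 89.2 mol/h and L = F − V = 263.4 mol/h.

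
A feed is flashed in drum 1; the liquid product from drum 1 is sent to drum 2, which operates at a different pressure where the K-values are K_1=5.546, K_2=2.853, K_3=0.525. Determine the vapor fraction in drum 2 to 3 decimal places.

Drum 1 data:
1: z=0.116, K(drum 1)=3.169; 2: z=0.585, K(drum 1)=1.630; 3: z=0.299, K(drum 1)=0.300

Drum 1:
Newton–Raphson from ψ₁ = 0.5:
  ψ₁ = 0.500: g = 0.0790, g' = -0.607 → ψ₁ = 0.630
  ψ₁ = 0.630: g = -0.0044, g' = -0.685 → ψ₁ = 0.624
Converged at ψ₁ = 0.624.
Drum-1 compositions:
  1: x = 0.049, y = 0.156
  2: x = 0.420, y = 0.685
  3: x = 0.531, y = 0.159
Drum-2 feed = drum-1 liquid: z₂ = (0.0493, 0.4200, 0.5307).
Drum 2:
Rachford–Rice: g(ψ₂) = Σ zᵢ(Kᵢ−1)/(1+ψ₂(Kᵢ−1)) = 0.
g(0) = ΣzᵢKᵢ − 1 = 0.750 and g(1) = 1 − Σzᵢ/Kᵢ = -0.167, so a root lies in (0, 1).
Newton iteration, ψ₂⁰ = 0.58:
  ψ₂ = 0.580: g = 0.0887, g' = -0.640 → ψ₂ = 0.719
  ψ₂ = 0.719: g = 0.0035, g' = -0.597 → ψ₂ = 0.725
Converged at ψ₂ = 0.725.
  1: x = 0.011, y = 0.064
  2: x = 0.179, y = 0.511
  3: x = 0.809, y = 0.425

V/F (drum 2) = 0.725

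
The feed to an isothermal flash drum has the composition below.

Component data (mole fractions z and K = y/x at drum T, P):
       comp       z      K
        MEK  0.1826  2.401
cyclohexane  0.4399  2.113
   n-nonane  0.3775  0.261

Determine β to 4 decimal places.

Material balance + equilibrium reduce to Σ zᵢ(Kᵢ−1)/(1+β(Kᵢ−1)) = 0.
Check two-phase: ΣzᵢKᵢ = 1.4665 > 1 and Σzᵢ/Kᵢ = 1.7306 > 1, so g(0) = 0.4665 > 0 and g(1) = -0.7306 < 0.
Iterate (Newton) starting at β = 0.5:
  β = 0.5000: g = 0.02253, g' = -0.8675 → β = 0.5260
  β = 0.5260: g = -0.00025, g' = -0.8873 → β = 0.5257
Converged at β = 0.5257.

β = 0.5257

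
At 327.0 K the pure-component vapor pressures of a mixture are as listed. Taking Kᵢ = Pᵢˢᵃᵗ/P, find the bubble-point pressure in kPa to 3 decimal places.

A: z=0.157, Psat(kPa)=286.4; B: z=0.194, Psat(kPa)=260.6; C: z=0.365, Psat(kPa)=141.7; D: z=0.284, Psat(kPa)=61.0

Pbub = 164.566 kPa

At the bubble point ψ → 0, so ΣzᵢKᵢ = 1 with Kᵢ = Pᵢˢᵃᵗ/P ⇒ P = ΣzᵢPᵢˢᵃᵗ.
P = 0.157·286.4 + 0.194·260.6 + 0.365·141.7 + 0.284·61.0 = 164.566 kPa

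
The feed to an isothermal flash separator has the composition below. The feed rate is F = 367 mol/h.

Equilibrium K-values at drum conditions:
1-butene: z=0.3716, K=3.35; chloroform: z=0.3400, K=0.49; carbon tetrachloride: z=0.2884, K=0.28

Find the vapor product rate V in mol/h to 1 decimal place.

Material balance + equilibrium reduce to Σ zᵢ(Kᵢ−1)/(1+ψ(Kᵢ−1)) = 0.
Feasibility: ΣzᵢKᵢ = 1.4922, Σzᵢ/Kᵢ = 1.8348 — both > 1, two phases present.
Iterate (Newton) starting at ψ = 0.3:
  ψ = 0.3000: g = 0.04260, g' = -1.0724 → ψ = 0.3397
  ψ = 0.3397: g = 0.00097, g' = -1.0259 → ψ = 0.3407
Converged at ψ = 0.3407.
Then V = ψ·F = 0.3407·367 = 125.0 mol/h and L = F − V = 242.0 mol/h.

V = 125.0 mol/h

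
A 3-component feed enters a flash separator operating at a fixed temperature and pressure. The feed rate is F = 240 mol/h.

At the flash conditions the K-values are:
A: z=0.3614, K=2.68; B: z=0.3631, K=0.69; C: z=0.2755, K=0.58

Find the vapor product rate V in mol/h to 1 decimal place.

V = 149.8 mol/h

Newton iteration, V/F⁰ = 0.5:
  V/F = 0.5000: g = 0.05030, g' = -0.4280 → V/F = 0.6175
  V/F = 0.6175: g = 0.00256, g' = -0.3877 → V/F = 0.6241
Converged at V/F = 0.6241.
Then V = V/F·F = 0.6241·240 = 149.8 mol/h and L = F − V = 90.2 mol/h.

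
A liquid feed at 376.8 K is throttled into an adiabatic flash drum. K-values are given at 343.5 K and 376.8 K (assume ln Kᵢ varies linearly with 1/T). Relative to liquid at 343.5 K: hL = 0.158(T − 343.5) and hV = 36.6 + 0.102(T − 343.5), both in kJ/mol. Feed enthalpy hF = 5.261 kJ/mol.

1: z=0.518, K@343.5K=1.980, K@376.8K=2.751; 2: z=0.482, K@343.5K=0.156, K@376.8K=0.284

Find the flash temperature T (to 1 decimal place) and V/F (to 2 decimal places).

Adiabatic flash: solve Rachford–Rice at each trial T, then check hF = ψ·hV(T) + (1−ψ)·hL(T).
  T = 343.5 K: K = (1.980, 0.156), RR gives ψ = 0.122, H_out = 4.462 kJ/mol
  T = 376.8 K: K = (2.751, 0.284), RR gives ψ = 0.448, H_out = 20.829 kJ/mol
  T = 360.1 K: K = (2.351, 0.213), RR gives ψ = 0.301, H_out = 13.377 kJ/mol
  T = 351.8 K: K = (2.162, 0.183), RR gives ψ = 0.219, H_out = 9.231 kJ/mol
  T = 347.6 K: K = (2.069, 0.169), RR gives ψ = 0.172, H_out = 6.917 kJ/mol
  T = 345.6 K: K = (2.025, 0.163), RR gives ψ = 0.148, H_out = 5.747 kJ/mol
Linear interpolation between T = 343.5 (H_out = 4.462) and T = 345.6 (H_out = 5.747) on hF = 5.261 gives T ≈ 344.8 K, at which ψ = 0.14.

T = 344.8 K, V/F = 0.14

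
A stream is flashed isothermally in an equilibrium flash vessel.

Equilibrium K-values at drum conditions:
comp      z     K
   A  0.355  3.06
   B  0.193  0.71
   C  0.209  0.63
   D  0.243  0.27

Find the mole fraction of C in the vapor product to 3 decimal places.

y_C = 0.154

Let ψ = V/F and solve Σ zᵢ(Kᵢ−1)/(1+ψ(Kᵢ−1)) = 0.
g(0) = ΣzᵢKᵢ − 1 = 0.421 and g(1) = 1 − Σzᵢ/Kᵢ = -0.620, so a root lies in (0, 1).
Iterate (Newton) starting at ψ = 0.5:
  ψ = 0.500: g = -0.0795, g' = -0.752 → ψ = 0.394
  ψ = 0.394: g = 0.0007, g' = -0.774 → ψ = 0.395
Converged at ψ = 0.395.
Compositions from xᵢ = zᵢ/(1+ψ(Kᵢ−1)), yᵢ = Kᵢxᵢ:
  A: x = 0.196, y = 0.599
  B: x = 0.218, y = 0.155
  C: x = 0.245, y = 0.154
  D: x = 0.342, y = 0.092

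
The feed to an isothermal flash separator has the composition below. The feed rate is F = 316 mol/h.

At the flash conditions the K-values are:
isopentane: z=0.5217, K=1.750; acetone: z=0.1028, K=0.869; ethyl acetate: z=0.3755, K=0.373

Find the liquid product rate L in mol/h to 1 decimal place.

L = 209.7 mol/h

Rachford–Rice: g(V/F) = Σ zᵢ(Kᵢ−1)/(1+V/F(Kᵢ−1)) = 0.
g(0) = ΣzᵢKᵢ − 1 = 0.1424 and g(1) = 1 − Σzᵢ/Kᵢ = -0.4231, so a root lies in (0, 1).
Newton iteration, V/F⁰ = 0.31:
  V/F = 0.3100: g = 0.01119, g' = -0.4225 → V/F = 0.3365
  V/F = 0.3365: g = -0.00005, g' = -0.4262 → V/F = 0.3364
Converged at V/F = 0.3364.
Then V = V/F·F = 0.3364·316 = 106.3 mol/h and L = F − V = 209.7 mol/h.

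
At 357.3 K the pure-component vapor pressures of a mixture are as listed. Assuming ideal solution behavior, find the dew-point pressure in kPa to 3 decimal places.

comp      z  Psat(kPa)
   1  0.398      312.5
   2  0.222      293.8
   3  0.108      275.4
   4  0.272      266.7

At the dew point ψ → 1, so Σzᵢ/Kᵢ = 1 with Kᵢ = Pᵢˢᵃᵗ/P ⇒ 1/P = Σzᵢ/Pᵢˢᵃᵗ.
1/P = 0.398/312.5 + 0.222/293.8 + 0.108/275.4 + 0.272/266.7 = 0.003441 ⇒ P = 290.592 kPa

Pdew = 290.592 kPa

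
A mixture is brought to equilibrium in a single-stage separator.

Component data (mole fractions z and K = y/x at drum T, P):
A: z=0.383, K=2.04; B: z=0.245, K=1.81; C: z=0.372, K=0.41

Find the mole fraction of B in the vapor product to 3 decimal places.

Rachford–Rice: g(ψ) = Σ zᵢ(Kᵢ−1)/(1+ψ(Kᵢ−1)) = 0.
g(0) = ΣzᵢKᵢ − 1 = 0.377 and g(1) = 1 − Σzᵢ/Kᵢ = -0.230, so a root lies in (0, 1).
Newton iteration, ψ⁰ = 0.6:
  ψ = 0.600: g = 0.0391, g' = -0.540 → ψ = 0.672
  ψ = 0.672: g = -0.0009, g' = -0.567 → ψ = 0.671
Converged at ψ = 0.671.
Compositions from xᵢ = zᵢ/(1+ψ(Kᵢ−1)), yᵢ = Kᵢxᵢ:
  A: x = 0.226, y = 0.460
  B: x = 0.159, y = 0.287
  C: x = 0.616, y = 0.252

y_B = 0.287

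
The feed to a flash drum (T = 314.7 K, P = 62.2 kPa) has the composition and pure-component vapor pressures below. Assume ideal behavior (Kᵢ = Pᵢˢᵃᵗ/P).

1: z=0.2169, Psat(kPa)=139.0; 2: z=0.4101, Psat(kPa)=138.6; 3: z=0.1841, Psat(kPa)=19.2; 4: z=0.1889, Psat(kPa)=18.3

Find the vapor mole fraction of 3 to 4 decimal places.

Raoult's law: Kᵢ = Pᵢˢᵃᵗ/P = Pᵢˢᵃᵗ/62.2.
  K_1 = 139.0/62.2 = 2.234727, K_2 = 138.6/62.2 = 2.228296, K_3 = 19.2/62.2 = 0.308682, K_4 = 18.3/62.2 = 0.294212
Rachford–Rice: g(ψ) = Σ zᵢ(Kᵢ−1)/(1+ψ(Kᵢ−1)) = 0.
Feasibility: ΣzᵢKᵢ = 1.5109, Σzᵢ/Kᵢ = 1.5196 — both > 1, two phases present.
Newton–Raphson from ψ = 0.5:
  ψ = 0.5000: g = 0.07712, g' = -0.7941 → ψ = 0.5971
  ψ = 0.5971: g = -0.00243, g' = -0.8518 → ψ = 0.5943
Converged at ψ = 0.5943.
Compositions from xᵢ = zᵢ/(1+ψ(Kᵢ−1)), yᵢ = Kᵢxᵢ:
  1: x = 0.1251, y = 0.2796
  2: x = 0.2371, y = 0.5282
  3: x = 0.3125, y = 0.0965
  4: x = 0.3254, y = 0.0957

y_3 = 0.0965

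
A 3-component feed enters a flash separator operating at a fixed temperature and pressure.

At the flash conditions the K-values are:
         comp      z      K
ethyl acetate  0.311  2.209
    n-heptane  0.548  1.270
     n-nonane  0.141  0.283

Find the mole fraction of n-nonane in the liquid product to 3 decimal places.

Rachford–Rice: g(β) = Σ zᵢ(Kᵢ−1)/(1+β(Kᵢ−1)) = 0.
g(0) = ΣzᵢKᵢ − 1 = 0.423 and g(1) = 1 − Σzᵢ/Kᵢ = -0.071, so a root lies in (0, 1).
Iterate (Newton) starting at β = 0.5:
  β = 0.500: g = 0.2071, g' = -0.384 → β = 1.000
  β = 1.000: g = -0.0705, g' = -1.023 → β = 0.931
  β = 0.931: g = -0.0090, g' = -0.782 → β = 0.920
  β = 0.920: g = -0.0002, g' = -0.752 → β = 0.919
Converged at β = 0.919.
Compositions from xᵢ = zᵢ/(1+β(Kᵢ−1)), yᵢ = Kᵢxᵢ:
  ethyl acetate: x = 0.147, y = 0.325
  n-heptane: x = 0.439, y = 0.558
  n-nonane: x = 0.414, y = 0.117

x_n-nonane = 0.414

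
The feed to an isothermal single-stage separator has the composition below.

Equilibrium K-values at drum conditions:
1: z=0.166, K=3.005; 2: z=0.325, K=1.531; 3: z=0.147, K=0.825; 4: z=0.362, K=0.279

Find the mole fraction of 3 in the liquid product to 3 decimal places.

x_3 = 0.155

Material balance + equilibrium reduce to Σ zᵢ(Kᵢ−1)/(1+ψ(Kᵢ−1)) = 0.
Feasibility: ΣzᵢKᵢ = 1.219, Σzᵢ/Kᵢ = 1.743 — both > 1, two phases present.
Iterate (Newton) starting at ψ = 0.5:
  ψ = 0.500: g = -0.1337, g' = -0.689 → ψ = 0.306
  ψ = 0.306: g = -0.0073, g' = -0.639 → ψ = 0.295
Converged at ψ = 0.295.
Compositions from xᵢ = zᵢ/(1+ψ(Kᵢ−1)), yᵢ = Kᵢxᵢ:
  1: x = 0.104, y = 0.314
  2: x = 0.281, y = 0.430
  3: x = 0.155, y = 0.128
  4: x = 0.460, y = 0.128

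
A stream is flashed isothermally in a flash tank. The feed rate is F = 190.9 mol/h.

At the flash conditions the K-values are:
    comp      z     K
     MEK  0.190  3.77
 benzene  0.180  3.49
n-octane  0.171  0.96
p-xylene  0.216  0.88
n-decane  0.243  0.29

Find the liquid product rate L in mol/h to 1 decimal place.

Rachford–Rice: g(V/F) = Σ zᵢ(Kᵢ−1)/(1+V/F(Kᵢ−1)) = 0.
Check two-phase: ΣzᵢKᵢ = 1.769 > 1 and Σzᵢ/Kᵢ = 1.363 > 1, so g(0) = 0.769 > 0 and g(1) = -0.363 < 0.
Iterate (Newton) starting at V/F = 0.42:
  V/F = 0.420: g = 0.1823, g' = -0.831 → V/F = 0.639
  V/F = 0.639: g = 0.0117, g' = -0.771 → V/F = 0.655
Converged at V/F = 0.655.
Then V = V/F·F = 0.6546·190.9 = 125.0 mol/h and L = F − V = 65.9 mol/h.

L = 65.9 mol/h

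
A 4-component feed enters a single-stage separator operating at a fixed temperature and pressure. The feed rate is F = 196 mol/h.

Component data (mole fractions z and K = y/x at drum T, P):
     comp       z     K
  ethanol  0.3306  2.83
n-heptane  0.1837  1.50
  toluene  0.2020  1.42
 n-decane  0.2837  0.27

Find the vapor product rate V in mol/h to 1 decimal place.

Newton–Raphson from ψ = 0.51:
  ψ = 0.5100: g = 0.12606, g' = -0.7333 → ψ = 0.6819
  ψ = 0.6819: g = -0.00880, g' = -0.8656 → ψ = 0.6717
Converged at ψ = 0.6717.
Then V = ψ·F = 0.6717·196 = 131.6 mol/h and L = F − V = 64.4 mol/h.

V = 131.6 mol/h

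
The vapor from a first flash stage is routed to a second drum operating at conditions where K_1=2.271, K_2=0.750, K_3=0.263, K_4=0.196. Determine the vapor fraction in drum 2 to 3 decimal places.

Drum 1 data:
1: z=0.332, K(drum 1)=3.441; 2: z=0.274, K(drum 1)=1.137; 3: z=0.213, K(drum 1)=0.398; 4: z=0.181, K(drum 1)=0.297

V/F (drum 2) = 0.569

Drum 1:
Rachford–Rice: g(ψ₁) = Σ zᵢ(Kᵢ−1)/(1+ψ₁(Kᵢ−1)) = 0.
Feasibility: ΣzᵢKᵢ = 1.592, Σzᵢ/Kᵢ = 1.482 — both > 1, two phases present.
Iterate (Newton) starting at ψ₁ = 0.5:
  ψ₁ = 0.500: g = 0.0204, g' = -0.776 → ψ₁ = 0.526
Converged at ψ₁ = 0.526.
Drum-1 compositions:
  1: x = 0.145, y = 0.500
  2: x = 0.256, y = 0.291
  3: x = 0.312, y = 0.124
  4: x = 0.287, y = 0.085
Drum-2 feed = drum-1 vapor: z₂ = (0.5000, 0.2906, 0.1241, 0.0853).
Drum 2:
Newton–Raphson from ψ₂ = 0.33:
  ψ₂ = 0.330: g = 0.1543, g' = -0.642 → ψ₂ = 0.570
  ψ₂ = 0.570: g = -0.0007, g' = -0.685 → ψ₂ = 0.569
Converged at ψ₂ = 0.569.
  1: x = 0.290, y = 0.659
  2: x = 0.339, y = 0.254
  3: x = 0.214, y = 0.056
  4: x = 0.157, y = 0.031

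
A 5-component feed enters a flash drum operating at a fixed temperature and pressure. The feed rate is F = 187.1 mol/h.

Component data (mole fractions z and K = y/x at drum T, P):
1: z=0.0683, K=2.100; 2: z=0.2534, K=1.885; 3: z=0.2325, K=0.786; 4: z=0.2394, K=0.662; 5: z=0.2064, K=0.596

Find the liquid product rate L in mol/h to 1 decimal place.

Let ψ = V/F and solve Σ zᵢ(Kᵢ−1)/(1+ψ(Kᵢ−1)) = 0.
Feasibility: ΣzᵢKᵢ = 1.0853, Σzᵢ/Kᵢ = 1.1707 — both > 1, two phases present.
Newton–Raphson from ψ = 0.5:
  ψ = 0.5000: g = -0.05365, g' = -0.2356 → ψ = 0.2723
  ψ = 0.2723: g = 0.00287, g' = -0.2655 → ψ = 0.2831
  ψ = 0.2831: g = 0.00001, g' = -0.2634 → ψ = 0.2832
Converged at ψ = 0.2832.
Then V = ψ·F = 0.2832·187.1 = 53.0 mol/h and L = F − V = 134.1 mol/h.

L = 134.1 mol/h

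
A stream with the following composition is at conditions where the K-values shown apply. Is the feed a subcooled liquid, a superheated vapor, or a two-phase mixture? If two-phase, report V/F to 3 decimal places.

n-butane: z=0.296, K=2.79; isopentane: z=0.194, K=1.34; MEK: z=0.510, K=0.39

two-phase, V/F = 0.334

ΣzᵢKᵢ = 1.285; Σzᵢ/Kᵢ = 1.559.
Both exceed 1, so a two-phase solution exists.
Newton iteration, ψ⁰ = 0.5:
  ψ = 0.500: g = -0.1117, g' = -0.673 → ψ = 0.334
Converged at ψ = 0.334.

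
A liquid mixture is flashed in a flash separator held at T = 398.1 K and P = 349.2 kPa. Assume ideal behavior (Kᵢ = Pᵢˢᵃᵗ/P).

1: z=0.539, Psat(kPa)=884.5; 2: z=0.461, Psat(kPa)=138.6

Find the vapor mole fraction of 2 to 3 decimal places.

y_2 = 0.285

Raoult's law: Kᵢ = Pᵢˢᵃᵗ/P = Pᵢˢᵃᵗ/349.2.
  K_1 = 884.5/349.2 = 2.53293, K_2 = 138.6/349.2 = 0.39691
Rachford–Rice: g(ψ) = Σ zᵢ(Kᵢ−1)/(1+ψ(Kᵢ−1)) = 0.
Feasibility: ΣzᵢKᵢ = 1.548, Σzᵢ/Kᵢ = 1.374 — both > 1, two phases present.
Binary case is linear: z₁(K₁−1)(1+ψ(K₂−1)) + z₂(K₂−1)(1+ψ(K₁−1)) = 0
⇒ ψ = [z₁(K₁−1)+z₂(K₂−1)] / [−(K₁−1)(K₂−1)] = 0.5482/0.9245 = 0.593
Compositions from xᵢ = zᵢ/(1+ψ(Kᵢ−1)), yᵢ = Kᵢxᵢ:
  1: x = 0.282, y = 0.715
  2: x = 0.718, y = 0.285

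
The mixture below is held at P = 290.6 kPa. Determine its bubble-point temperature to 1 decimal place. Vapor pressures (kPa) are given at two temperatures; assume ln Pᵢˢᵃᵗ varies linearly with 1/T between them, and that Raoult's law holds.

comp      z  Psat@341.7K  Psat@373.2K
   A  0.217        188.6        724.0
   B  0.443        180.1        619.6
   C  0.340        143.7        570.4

T = 354.0 K

Bubble-point temperature: ΣzᵢPᵢˢᵃᵗ(T) = P. Interpolate ln Pᵢˢᵃᵗ = aᵢ + bᵢ/T.
  T = 341.7 K: ΣzᵢPᵢˢᵃᵗ = 169.57 kPa
  T = 373.2 K: ΣzᵢPᵢˢᵃᵗ = 625.53 kPa
  T = 357.4 K: ΣzᵢPᵢˢᵃᵗ = 334.32 kPa
  T = 349.5 K: ΣzᵢPᵢˢᵃᵗ = 239.37 kPa
  T = 353.4 K: ΣzᵢPᵢˢᵃᵗ = 282.81 kPa
  T = 355.4 K: ΣzᵢPᵢˢᵃᵗ = 307.63 kPa
Interpolating between 353.4 K and 355.4 K gives T ≈ 354.0 K.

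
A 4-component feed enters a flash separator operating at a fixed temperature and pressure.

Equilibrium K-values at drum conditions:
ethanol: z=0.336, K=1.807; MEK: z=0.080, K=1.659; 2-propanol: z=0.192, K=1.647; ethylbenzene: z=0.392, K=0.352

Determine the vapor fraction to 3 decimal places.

ψ = 0.405

Rachford–Rice: g(ψ) = Σ zᵢ(Kᵢ−1)/(1+ψ(Kᵢ−1)) = 0.
Feasibility: ΣzᵢKᵢ = 1.194, Σzᵢ/Kᵢ = 1.464 — both > 1, two phases present.
Iterate (Newton) starting at ψ = 0.5:
  ψ = 0.500: g = -0.0491, g' = -0.537 → ψ = 0.409
  ψ = 0.409: g = -0.0018, g' = -0.500 → ψ = 0.405
Converged at ψ = 0.405.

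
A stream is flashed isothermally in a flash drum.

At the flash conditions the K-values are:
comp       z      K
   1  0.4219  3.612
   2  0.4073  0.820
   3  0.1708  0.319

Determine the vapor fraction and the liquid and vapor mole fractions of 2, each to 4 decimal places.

Material balance + equilibrium reduce to Σ zᵢ(Kᵢ−1)/(1+ψ(Kᵢ−1)) = 0.
Check two-phase: ΣzᵢKᵢ = 1.9124 > 1 and Σzᵢ/Kᵢ = 1.1489 > 1, so g(0) = 0.9124 > 0 and g(1) = -0.1489 < 0.
Newton iteration, ψ⁰ = 0.5:
  ψ = 0.5000: g = 0.22095, g' = -0.7394 → ψ = 0.7988
  ψ = 0.7988: g = 0.01632, g' = -0.7011 → ψ = 0.8221
  ψ = 0.8221: g = -0.00019, g' = -0.7176 → ψ = 0.8219
Converged at ψ = 0.8219.
Compositions from xᵢ = zᵢ/(1+ψ(Kᵢ−1)), yᵢ = Kᵢxᵢ:
  1: x = 0.1341, y = 0.4843
  2: x = 0.4780, y = 0.3920
  3: x = 0.3879, y = 0.1237

ψ = 0.8219, x_2 = 0.4780, y_2 = 0.3920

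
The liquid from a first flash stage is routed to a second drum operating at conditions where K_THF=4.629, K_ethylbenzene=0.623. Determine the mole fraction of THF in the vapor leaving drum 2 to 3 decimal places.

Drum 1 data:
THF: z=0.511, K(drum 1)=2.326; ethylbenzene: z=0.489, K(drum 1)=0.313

y_THF (drum 2) = 0.436

Drum 1:
Rachford–Rice: g(ψ₁) = Σ zᵢ(Kᵢ−1)/(1+ψ₁(Kᵢ−1)) = 0.
g(0) = ΣzᵢKᵢ − 1 = 0.342 and g(1) = 1 − Σzᵢ/Kᵢ = -0.782, so a root lies in (0, 1).
Binary case is linear: z₁(K₁−1)(1+ψ₁(K₂−1)) + z₂(K₂−1)(1+ψ₁(K₁−1)) = 0
⇒ ψ₁ = [z₁(K₁−1)+z₂(K₂−1)] / [−(K₁−1)(K₂−1)] = 0.3416/0.9110 = 0.375
Drum-1 compositions:
  THF: x = 0.341, y = 0.794
  ethylbenzene: x = 0.659, y = 0.206
Drum-2 feed = drum-1 liquid: z₂ = (0.3413, 0.6587).
Drum 2:
Material balance + equilibrium reduce to Σ zᵢ(Kᵢ−1)/(1+ψ₂(Kᵢ−1)) = 0.
g(0) = ΣzᵢKᵢ − 1 = 0.990 and g(1) = 1 − Σzᵢ/Kᵢ = -0.131, so a root lies in (0, 1).
Binary case is linear: z₁(K₁−1)(1+ψ₂(K₂−1)) + z₂(K₂−1)(1+ψ₂(K₁−1)) = 0
⇒ ψ₂ = [z₁(K₁−1)+z₂(K₂−1)] / [−(K₁−1)(K₂−1)] = 0.9902/1.3681 = 0.724
  THF: x = 0.094, y = 0.436
  ethylbenzene: x = 0.906, y = 0.564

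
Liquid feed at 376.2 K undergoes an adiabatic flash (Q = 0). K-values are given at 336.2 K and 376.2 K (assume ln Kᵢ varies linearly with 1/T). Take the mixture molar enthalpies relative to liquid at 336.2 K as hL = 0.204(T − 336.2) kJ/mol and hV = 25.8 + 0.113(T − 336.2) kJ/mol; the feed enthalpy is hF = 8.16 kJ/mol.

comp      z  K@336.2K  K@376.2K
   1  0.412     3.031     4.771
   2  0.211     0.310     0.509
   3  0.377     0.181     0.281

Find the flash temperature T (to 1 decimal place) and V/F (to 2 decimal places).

T = 341.4 K, V/F = 0.28

Adiabatic flash: solve Rachford–Rice at each trial T, then check hF = ψ·hV(T) + (1−ψ)·hL(T).
  T = 336.2 K: K = (3.031, 0.310, 0.181), RR gives ψ = 0.243, H_out = 6.267 kJ/mol
  T = 376.2 K: K = (4.771, 0.509, 0.281), RR gives ψ = 0.483, H_out = 18.856 kJ/mol
  T = 356.2 K: K = (3.851, 0.403, 0.228), RR gives ψ = 0.372, H_out = 13.001 kJ/mol
  T = 346.2 K: K = (3.429, 0.355, 0.204), RR gives ψ = 0.312, H_out = 9.796 kJ/mol
  T = 341.2 K: K = (3.227, 0.332, 0.192), RR gives ψ = 0.279, H_out = 8.082 kJ/mol
  T = 343.7 K: K = (3.327, 0.343, 0.198), RR gives ψ = 0.295, H_out = 8.950 kJ/mol
  T = 342.4 K: K = (3.274, 0.337, 0.195), RR gives ψ = 0.287, H_out = 8.502 kJ/mol
Linear interpolation between T = 341.2 (H_out = 8.082) and T = 342.4 (H_out = 8.502) on hF = 8.16 gives T ≈ 341.4 K, at which ψ = 0.28.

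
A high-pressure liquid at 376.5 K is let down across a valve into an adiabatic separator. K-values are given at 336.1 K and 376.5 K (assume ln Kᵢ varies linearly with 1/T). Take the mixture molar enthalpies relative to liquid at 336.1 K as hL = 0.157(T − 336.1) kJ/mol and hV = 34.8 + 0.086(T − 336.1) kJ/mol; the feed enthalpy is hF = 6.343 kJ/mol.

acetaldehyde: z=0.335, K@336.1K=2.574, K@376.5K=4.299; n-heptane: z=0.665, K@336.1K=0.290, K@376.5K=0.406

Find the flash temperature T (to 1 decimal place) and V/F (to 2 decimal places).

Adiabatic flash: solve Rachford–Rice at each trial T, then check hF = ψ·hV(T) + (1−ψ)·hL(T).
  T = 336.1 K: K = (2.574, 0.290), RR gives ψ = 0.049, H_out = 1.717 kJ/mol
  T = 376.5 K: K = (4.299, 0.406), RR gives ψ = 0.362, H_out = 17.915 kJ/mol
  T = 356.3 K: K = (3.375, 0.346), RR gives ψ = 0.233, H_out = 10.932 kJ/mol
  T = 346.2 K: K = (2.959, 0.318), RR gives ψ = 0.152, H_out = 6.753 kJ/mol
  T = 341.1 K: K = (2.761, 0.304), RR gives ψ = 0.103, H_out = 4.347 kJ/mol
  T = 343.6 K: K = (2.857, 0.311), RR gives ψ = 0.128, H_out = 5.557 kJ/mol
  T = 344.9 K: K = (2.908, 0.314), RR gives ψ = 0.140, H_out = 6.162 kJ/mol
Linear interpolation between T = 344.9 (H_out = 6.162) and T = 346.2 (H_out = 6.753) on hF = 6.343 gives T ≈ 345.3 K, at which ψ = 0.14.

T = 345.3 K, V/F = 0.14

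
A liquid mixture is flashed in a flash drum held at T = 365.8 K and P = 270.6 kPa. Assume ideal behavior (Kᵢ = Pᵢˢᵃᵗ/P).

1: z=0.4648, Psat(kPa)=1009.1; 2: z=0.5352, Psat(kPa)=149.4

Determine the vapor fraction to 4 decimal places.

ψ = 0.8416

Raoult's law: Kᵢ = Pᵢˢᵃᵗ/P = Pᵢˢᵃᵗ/270.6.
  K_1 = 1009.1/270.6 = 3.729120, K_2 = 149.4/270.6 = 0.552106
Newton iteration, ψ⁰ = 0.37:
  ψ = 0.3700: g = 0.34383, g' = -1.0113 → ψ = 0.7100
  ψ = 0.7100: g = 0.08033, g' = -0.6320 → ψ = 0.8371
  ψ = 0.8371: g = 0.00271, g' = -0.5957 → ψ = 0.8416
Converged at ψ = 0.8416.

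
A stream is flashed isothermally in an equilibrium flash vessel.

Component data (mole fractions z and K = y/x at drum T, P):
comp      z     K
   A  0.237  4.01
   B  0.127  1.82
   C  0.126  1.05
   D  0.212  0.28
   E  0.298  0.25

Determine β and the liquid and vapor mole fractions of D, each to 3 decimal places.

Newton–Raphson from β = 0.63:
  β = 0.630: g = -0.3820, g' = -1.264 → β = 0.328
  β = 0.328: g = -0.0488, g' = -1.080 → β = 0.283
Converged at β = 0.283.
Compositions from xᵢ = zᵢ/(1+β(Kᵢ−1)), yᵢ = Kᵢxᵢ:
  A: x = 0.128, y = 0.513
  B: x = 0.103, y = 0.188
  C: x = 0.124, y = 0.130
  D: x = 0.266, y = 0.075
  E: x = 0.378, y = 0.095

β = 0.283, x_D = 0.266, y_D = 0.075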